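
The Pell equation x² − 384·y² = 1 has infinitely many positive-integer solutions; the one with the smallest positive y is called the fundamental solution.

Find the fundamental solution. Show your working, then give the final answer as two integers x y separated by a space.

4801 245

√384 → a₀=19, period (1,1,2,9,2,1,1,38); ℓ=8 even so k=7
step 0: (19, 1)  from 19·(1,0) + (0,1)
step 1: (20, 1)  from 1·(19,1) + (1,0)
…
step 3: (98, 5)  from 2·(39,2) + (20,1)
step 4: (921, 47)  from 9·(98,5) + (39,2)
step 5: (1940, 99)  from 2·(921,47) + (98,5)
step 6: (2861, 146)  from 1·(1940,99) + (921,47)
step 7: (4801, 245)  from 1·(2861,146) + (1940,99)
fundamental: x₁=4801, y₁=245  (since 23049601 − 384·60025 = 1)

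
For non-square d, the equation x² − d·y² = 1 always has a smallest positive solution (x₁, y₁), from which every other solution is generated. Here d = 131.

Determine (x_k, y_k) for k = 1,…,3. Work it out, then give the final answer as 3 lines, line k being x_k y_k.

d=131: √d = [11; 2,4,11,4,2,22] (ℓ=6, even), read p_5/q_5
a_0=11:  p_0=11·1+0=11,  q_0=11·0+1=1
…
a_4=4:  p_4=4·1156+103=4727,  q_4=4·101+9=413
a_5=2:  p_5=2·4727+1156=10610,  q_5=2·413+101=927
→ (10610, 927).  Check: 10610²=112572100, 131·927²=112572099, difference 1.
(10610+927√131)^2 = 225144199 + 19670940√131
(10610+927√131)^3 = 4777559892170 + 417417345873√131

10610 927
225144199 19670940
4777559892170 417417345873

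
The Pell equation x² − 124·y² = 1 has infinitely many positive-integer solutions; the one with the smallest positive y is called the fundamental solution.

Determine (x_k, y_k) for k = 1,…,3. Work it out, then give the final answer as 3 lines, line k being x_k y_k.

4620799 414960
42703566796801 3834893506080
394649197502177907199 35440544156001500880

√124 → a₀=11, period (7,2,1,1,1,…,2,7,22); ℓ=16 even so k=15
k=0  a_k=11  p_k/q_k = 11/1
k=1  a_k=7  p_k/q_k = 78/7
…
k=3  a_k=1  p_k/q_k = 245/22
…
k=5  a_k=1  p_k/q_k = 657/59
…
k=7  a_k=1  p_k/q_k = 3040/273
k=8  a_k=4  p_k/q_k = 14543/1306
k=9  a_k=1  p_k/q_k = 17583/1579
…
k=13  a_k=1  p_k/q_k = 237042/21287
k=14  a_k=2  p_k/q_k = 626251/56239
k=15  a_k=7  p_k/q_k = 4620799/414960
fundamental: x₁=4620799, y₁=414960  (since 21351783398401 − 124·172191801600 = 1)
k=2:  x_2 = 4620799·4620799+124·414960·414960 = 42703566796801,  y_2 = 4620799·414960+414960·4620799 = 3834893506080
k=3:  x_3 = 4620799·42703566796801+124·414960·3834893506080 = 394649197502177907199,  y_3 = 4620799·3834893506080+414960·42703566796801 = 35440544156001500880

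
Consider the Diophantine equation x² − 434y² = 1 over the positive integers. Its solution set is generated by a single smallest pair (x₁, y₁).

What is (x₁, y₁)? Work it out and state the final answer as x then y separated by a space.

[20; 1,4,1,40] for √434; ℓ=4 ⇒ convergent index 3
step 0: (20, 1)  from 20·(1,0) + (0,1)
step 1: (21, 1)  from 1·(20,1) + (1,0)
step 2: (104, 5)  from 4·(21,1) + (20,1)
step 3: (125, 6)  from 1·(104,5) + (21,1)
(x₁, y₁) = (125, 6);  125² − 434·6² = 1 ✓

125 6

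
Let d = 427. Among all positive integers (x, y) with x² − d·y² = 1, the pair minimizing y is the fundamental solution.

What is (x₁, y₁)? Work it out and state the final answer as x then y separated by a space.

62 3

√427 = [20; 1,1,1,40, …], period ℓ=4 (even) → k=3
i=0: a=20 ⇒ p=20, q=1
i=1: a=1 ⇒ p=21, q=1
i=2: a=1 ⇒ p=41, q=2
i=3: a=1 ⇒ p=62, q=3
→ (62, 3).  Check: 62²=3844, 427·3²=3843, difference 1.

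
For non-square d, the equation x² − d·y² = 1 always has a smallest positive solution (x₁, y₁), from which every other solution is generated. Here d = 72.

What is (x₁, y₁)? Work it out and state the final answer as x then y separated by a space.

d=72: √d = [8; 2,16] (ℓ=2, even), read p_1/q_1
step 0: (8, 1)  from 8·(1,0) + (0,1)
step 1: (17, 2)  from 2·(8,1) + (1,0)
fundamental: x₁=17, y₁=2  (since 289 − 72·4 = 1)

17 2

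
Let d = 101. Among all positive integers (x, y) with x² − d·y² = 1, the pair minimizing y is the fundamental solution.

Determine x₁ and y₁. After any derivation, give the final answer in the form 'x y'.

d=101: √d = [10; 20] (ℓ=1, odd), read p_1/q_1
i=0: a=10 ⇒ p=10, q=1
i=1: a=20 ⇒ p=201, q=20
fundamental: x₁=201, y₁=20  (since 40401 − 101·400 = 1)

201 20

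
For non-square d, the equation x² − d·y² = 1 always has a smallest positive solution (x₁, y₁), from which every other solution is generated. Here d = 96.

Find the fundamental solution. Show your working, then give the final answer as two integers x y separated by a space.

√96 → a₀=9, period (1,3,1,18); ℓ=4 even so k=3
i=0: a=9 ⇒ p=9, q=1
…
i=2: a=3 ⇒ p=39, q=4
i=3: a=1 ⇒ p=49, q=5
fundamental: x₁=49, y₁=5  (since 2401 − 96·25 = 1)

49 5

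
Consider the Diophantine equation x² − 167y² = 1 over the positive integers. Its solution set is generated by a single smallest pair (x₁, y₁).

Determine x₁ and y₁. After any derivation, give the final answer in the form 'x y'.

168 13

[12; 1,11,1,24] for √167; ℓ=4 ⇒ convergent index 3
i=0: a=12 ⇒ p=12, q=1
…
i=2: a=11 ⇒ p=155, q=12
i=3: a=1 ⇒ p=168, q=13
(x₁, y₁) = (168, 13);  168² − 167·13² = 1 ✓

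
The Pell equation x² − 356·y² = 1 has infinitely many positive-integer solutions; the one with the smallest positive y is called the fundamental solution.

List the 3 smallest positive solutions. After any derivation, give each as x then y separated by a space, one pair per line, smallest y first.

500001 26500
500002000001 26500053000
500003000004500001 26500106000079500

d=356: √d = [18; 1,6,1,1,2,…,6,1,36] (ℓ=14, even), read p_13/q_13
step 0: (18, 1)  from 18·(1,0) + (0,1)
…
step 2: (132, 7)  from 6·(19,1) + (18,1)
…
step 4: (283, 15)  from 1·(151,8) + (132,7)
…
step 6: (1000, 53)  from 1·(717,38) + (283,15)
…
step 8: (9717, 515)  from 1·(8717,462) + (1000,53)
…
step 10: (37868, 2007)  from 1·(28151,1492) + (9717,515)
step 11: (66019, 3499)  from 1·(37868,2007) + (28151,1492)
step 12: (433982, 23001)  from 6·(66019,3499) + (37868,2007)
step 13: (500001, 26500)  from 1·(433982,23001) + (66019,3499)
fundamental: x₁=500001, y₁=26500  (since 250001000001 − 356·702250000 = 1)
k=2:  x_2 = 500001·500001+356·26500·26500 = 500002000001,  y_2 = 500001·26500+26500·500001 = 26500053000
k=3:  x_3 = 500001·500002000001+356·26500·26500053000 = 500003000004500001,  y_3 = 500001·26500053000+26500·500002000001 = 26500106000079500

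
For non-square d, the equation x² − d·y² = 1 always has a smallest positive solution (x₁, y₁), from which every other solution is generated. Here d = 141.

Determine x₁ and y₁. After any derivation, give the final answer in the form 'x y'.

95 8

√141 → a₀=11, period (1,6,1,22); ℓ=4 even so k=3
i=0: a=11 ⇒ p=11, q=1
i=1: a=1 ⇒ p=12, q=1
i=2: a=6 ⇒ p=83, q=7
i=3: a=1 ⇒ p=95, q=8
(x₁, y₁) = (95, 8);  95² − 141·8² = 1 ✓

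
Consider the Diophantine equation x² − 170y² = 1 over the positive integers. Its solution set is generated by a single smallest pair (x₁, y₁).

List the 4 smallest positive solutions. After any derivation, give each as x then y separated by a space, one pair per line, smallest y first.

√170 = [13; 26, …], period ℓ=1 (odd) → k=1
k=0  a_k=13  p_k/q_k = 13/1
k=1  a_k=26  p_k/q_k = 339/26
(x₁, y₁) = (339, 26);  339² − 170·26² = 1 ✓
n=2: (339,26)∘(339,26) = (339·339+170·26·26, 339·26+26·339) = (229841,17628)
n=3: (229841,17628)∘(339,26) = (339·229841+170·26·17628, 339·17628+26·229841) = (155831859,11951758)
n=4: (155831859,11951758)∘(339,26) = (339·155831859+170·26·11951758, 339·11951758+26·155831859) = (105653770561,8103274296)

339 26
229841 17628
155831859 11951758
105653770561 8103274296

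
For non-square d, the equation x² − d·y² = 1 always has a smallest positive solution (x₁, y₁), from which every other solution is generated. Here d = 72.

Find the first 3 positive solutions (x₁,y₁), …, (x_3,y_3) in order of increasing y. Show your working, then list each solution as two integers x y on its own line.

√72 = [8; 2,16, …], period ℓ=2 (even) → k=1
step 0: (8, 1)  from 8·(1,0) + (0,1)
step 1: (17, 2)  from 2·(8,1) + (1,0)
(x₁, y₁) = (17, 2);  17² − 72·2² = 1 ✓
k=2:  x_2 = 17·17+72·2·2 = 577,  y_2 = 17·2+2·17 = 68
k=3:  x_3 = 17·577+72·2·68 = 19601,  y_3 = 17·68+2·577 = 2310

17 2
577 68
19601 2310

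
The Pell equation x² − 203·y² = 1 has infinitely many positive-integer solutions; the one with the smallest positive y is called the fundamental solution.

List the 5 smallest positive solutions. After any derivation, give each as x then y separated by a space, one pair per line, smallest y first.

√203 = [14; 4,28, …], period ℓ=2 (even) → k=1
a_0=14:  p_0=14·1+0=14,  q_0=14·0+1=1
a_1=4:  p_1=4·14+1=57,  q_1=4·1+0=4
fundamental: x₁=57, y₁=4  (since 3249 − 203·16 = 1)
n=2: (57,4)∘(57,4) = (57·57+203·4·4, 57·4+4·57) = (6497,456)
n=3: (6497,456)∘(57,4) = (57·6497+203·4·456, 57·456+4·6497) = (740601,51980)
n=4: (740601,51980)∘(57,4) = (57·740601+203·4·51980, 57·51980+4·740601) = (84422017,5925264)
n=5: (84422017,5925264)∘(57,4) = (57·84422017+203·4·5925264, 57·5925264+4·84422017) = (9623369337,675428116)

57 4
6497 456
740601 51980
84422017 5925264
9623369337 675428116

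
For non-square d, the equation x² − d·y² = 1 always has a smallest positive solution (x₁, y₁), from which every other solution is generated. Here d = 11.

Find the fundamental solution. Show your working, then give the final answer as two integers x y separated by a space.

d=11: √d = [3; 3,6] (ℓ=2, even), read p_1/q_1
a_0=3:  p_0=3·1+0=3,  q_0=3·0+1=1
a_1=3:  p_1=3·3+1=10,  q_1=3·1+0=3
fundamental: x₁=10, y₁=3  (since 100 − 11·9 = 1)

10 3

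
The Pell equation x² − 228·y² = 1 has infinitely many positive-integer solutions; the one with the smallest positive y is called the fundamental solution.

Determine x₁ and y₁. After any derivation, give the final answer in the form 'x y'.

151 10

√228 = [15; 10,30, …], period ℓ=2 (even) → k=1
a_0=15:  p_0=15·1+0=15,  q_0=15·0+1=1
a_1=10:  p_1=10·15+1=151,  q_1=10·1+0=10
→ (151, 10).  Check: 151²=22801, 228·10²=22800, difference 1.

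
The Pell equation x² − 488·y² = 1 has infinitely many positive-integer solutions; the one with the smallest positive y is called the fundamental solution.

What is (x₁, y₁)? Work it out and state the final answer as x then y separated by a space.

243 11

d=488: √d = [22; 11,44] (ℓ=2, even), read p_1/q_1
k=0  a_k=22  p_k/q_k = 22/1
k=1  a_k=11  p_k/q_k = 243/11
(x₁, y₁) = (243, 11);  243² − 488·11² = 1 ✓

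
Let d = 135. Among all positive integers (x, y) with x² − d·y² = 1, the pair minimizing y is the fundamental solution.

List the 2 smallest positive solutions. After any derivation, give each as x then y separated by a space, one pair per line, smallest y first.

d=135: √d = [11; 1,1,1,1,1,1,1,22] (ℓ=8, even), read p_7/q_7
step 0: (11, 1)  from 11·(1,0) + (0,1)
…
step 2: (23, 2)  from 1·(12,1) + (11,1)
step 3: (35, 3)  from 1·(23,2) + (12,1)
step 4: (58, 5)  from 1·(35,3) + (23,2)
…
step 6: (151, 13)  from 1·(93,8) + (58,5)
step 7: (244, 21)  from 1·(151,13) + (93,8)
(x₁, y₁) = (244, 21);  244² − 135·21² = 1 ✓
n=2: (244,21)∘(244,21) = (244·244+135·21·21, 244·21+21·244) = (119071,10248)

244 21
119071 10248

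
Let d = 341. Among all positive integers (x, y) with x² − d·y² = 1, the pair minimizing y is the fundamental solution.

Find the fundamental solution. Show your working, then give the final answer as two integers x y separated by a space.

√341 → a₀=18, period (2,6,1,8,2,…,6,2,36); ℓ=14 even so k=13
k=0  a_k=18  p_k/q_k = 18/1
k=1  a_k=2  p_k/q_k = 37/2
k=2  a_k=6  p_k/q_k = 240/13
…
k=11  a_k=1  p_k/q_k = 718667/38918
k=12  a_k=6  p_k/q_k = 4953942/268271
k=13  a_k=2  p_k/q_k = 10626551/575460
(x₁, y₁) = (10626551, 575460);  10626551² − 341·575460² = 1 ✓

10626551 575460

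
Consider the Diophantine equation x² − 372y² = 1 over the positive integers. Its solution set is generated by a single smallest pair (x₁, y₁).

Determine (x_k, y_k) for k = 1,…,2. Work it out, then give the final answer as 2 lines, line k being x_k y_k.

√372 = [19; 3,2,12,2,3,38, …], period ℓ=6 (even) → k=5
a_0=19:  p_0=19·1+0=19,  q_0=19·0+1=1
…
a_3=12:  p_3=12·135+58=1678,  q_3=12·7+3=87
a_4=2:  p_4=2·1678+135=3491,  q_4=2·87+7=181
a_5=3:  p_5=3·3491+1678=12151,  q_5=3·181+87=630
fundamental: x₁=12151, y₁=630  (since 147646801 − 372·396900 = 1)
k=2:  x_2 = 12151·12151+372·630·630 = 295293601,  y_2 = 12151·630+630·12151 = 15310260

12151 630
295293601 15310260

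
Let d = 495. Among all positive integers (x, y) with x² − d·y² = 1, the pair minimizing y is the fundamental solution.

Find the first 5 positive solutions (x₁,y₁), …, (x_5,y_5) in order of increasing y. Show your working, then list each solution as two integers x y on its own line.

√495 → a₀=22, period (4,44); ℓ=2 even so k=1
step 0: (22, 1)  from 22·(1,0) + (0,1)
step 1: (89, 4)  from 4·(22,1) + (1,0)
(x₁, y₁) = (89, 4);  89² − 495·4² = 1 ✓
(89+4√495)^2 = 15841 + 712√495
(89+4√495)^3 = 2819609 + 126732√495
(89+4√495)^4 = 501874561 + 22557584√495
(89+4√495)^5 = 89330852249 + 4015123220√495

89 4
15841 712
2819609 126732
501874561 22557584
89330852249 4015123220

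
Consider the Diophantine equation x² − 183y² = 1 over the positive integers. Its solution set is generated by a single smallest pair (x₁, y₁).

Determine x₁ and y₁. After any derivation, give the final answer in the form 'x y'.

d=183: √d = [13; 1,1,8,1,1,26] (ℓ=6, even), read p_5/q_5
i=0: a=13 ⇒ p=13, q=1
i=1: a=1 ⇒ p=14, q=1
i=2: a=1 ⇒ p=27, q=2
i=3: a=8 ⇒ p=230, q=17
i=4: a=1 ⇒ p=257, q=19
i=5: a=1 ⇒ p=487, q=36
→ (487, 36).  Check: 487²=237169, 183·36²=237168, difference 1.

487 36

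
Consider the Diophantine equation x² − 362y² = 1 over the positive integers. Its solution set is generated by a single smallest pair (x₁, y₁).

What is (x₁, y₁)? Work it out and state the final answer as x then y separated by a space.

√362 → a₀=19, period (38); ℓ=1 odd so k=1
a_0=19:  p_0=19·1+0=19,  q_0=19·0+1=1
a_1=38:  p_1=38·19+1=723,  q_1=38·1+0=38
→ (723, 38).  Check: 723²=522729, 362·38²=522728, difference 1.

723 38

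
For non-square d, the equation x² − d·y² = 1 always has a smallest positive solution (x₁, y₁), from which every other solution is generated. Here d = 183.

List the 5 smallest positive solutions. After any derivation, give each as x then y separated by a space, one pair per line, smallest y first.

√183 → a₀=13, period (1,1,8,1,1,26); ℓ=6 even so k=5
i=0: a=13 ⇒ p=13, q=1
i=1: a=1 ⇒ p=14, q=1
…
i=4: a=1 ⇒ p=257, q=19
i=5: a=1 ⇒ p=487, q=36
(x₁, y₁) = (487, 36);  487² − 183·36² = 1 ✓
k=2:  x_2 = 487·487+183·36·36 = 474337,  y_2 = 487·36+36·487 = 35064
k=3:  x_3 = 487·474337+183·36·35064 = 462003751,  y_3 = 487·35064+36·474337 = 34152300
k=4:  x_4 = 487·462003751+183·36·34152300 = 449991179137,  y_4 = 487·34152300+36·462003751 = 33264305136
k=5:  x_5 = 487·449991179137+183·36·33264305136 = 438290946475687,  y_5 = 487·33264305136+36·449991179137 = 32399399050164

487 36
474337 35064
462003751 34152300
449991179137 33264305136
438290946475687 32399399050164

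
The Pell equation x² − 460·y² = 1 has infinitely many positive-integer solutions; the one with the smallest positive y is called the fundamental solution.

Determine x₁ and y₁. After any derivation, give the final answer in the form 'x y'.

2535751 118230

d=460: √d = [21; 2,4,3,1,2,10,2,1,3,4,2,42] (ℓ=12, even), read p_11/q_11
k=0  a_k=21  p_k/q_k = 21/1
k=1  a_k=2  p_k/q_k = 43/2
…
k=5  a_k=2  p_k/q_k = 2252/105
…
k=7  a_k=2  p_k/q_k = 48922/2281
k=8  a_k=1  p_k/q_k = 72257/3369
…
k=10  a_k=4  p_k/q_k = 1135029/52921
k=11  a_k=2  p_k/q_k = 2535751/118230
(x₁, y₁) = (2535751, 118230);  2535751² − 460·118230² = 1 ✓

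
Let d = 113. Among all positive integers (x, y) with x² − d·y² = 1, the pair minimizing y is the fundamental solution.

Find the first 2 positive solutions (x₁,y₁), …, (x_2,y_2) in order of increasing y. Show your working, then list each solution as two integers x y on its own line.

1204353 113296
2900932297217 272896754976

[10; 1,1,1,2,2,1,1,1,20] for √113; ℓ=9 ⇒ convergent index 17
step 0: (10, 1)  from 10·(1,0) + (0,1)
step 1: (11, 1)  from 1·(10,1) + (1,0)
…
step 3: (32, 3)  from 1·(21,2) + (11,1)
step 4: (85, 8)  from 2·(32,3) + (21,2)
…
step 6: (287, 27)  from 1·(202,19) + (85,8)
…
step 8: (776, 73)  from 1·(489,46) + (287,27)
step 9: (16009, 1506)  from 20·(776,73) + (489,46)
step 10: (16785, 1579)  from 1·(16009,1506) + (776,73)
step 11: (32794, 3085)  from 1·(16785,1579) + (16009,1506)
step 12: (49579, 4664)  from 1·(32794,3085) + (16785,1579)
…
step 15: (445435, 41903)  from 1·(313483,29490) + (131952,12413)
step 16: (758918, 71393)  from 1·(445435,41903) + (313483,29490)
step 17: (1204353, 113296)  from 1·(758918,71393) + (445435,41903)
→ (1204353, 113296).  Check: 1204353²=1450466148609, 113·113296²=1450466148608, difference 1.
k=2:  x_2 = 1204353·1204353+113·113296·113296 = 2900932297217,  y_2 = 1204353·113296+113296·1204353 = 272896754976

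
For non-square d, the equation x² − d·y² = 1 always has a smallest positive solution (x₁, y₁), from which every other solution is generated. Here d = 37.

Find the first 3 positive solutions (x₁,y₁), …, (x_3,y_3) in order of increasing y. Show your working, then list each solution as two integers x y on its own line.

d=37: √d = [6; 12] (ℓ=1, odd), read p_1/q_1
k=0  a_k=6  p_k/q_k = 6/1
k=1  a_k=12  p_k/q_k = 73/12
→ (73, 12).  Check: 73²=5329, 37·12²=5328, difference 1.
(73+12√37)^2 = 10657 + 1752√37
(73+12√37)^3 = 1555849 + 255780√37

73 12
10657 1752
1555849 255780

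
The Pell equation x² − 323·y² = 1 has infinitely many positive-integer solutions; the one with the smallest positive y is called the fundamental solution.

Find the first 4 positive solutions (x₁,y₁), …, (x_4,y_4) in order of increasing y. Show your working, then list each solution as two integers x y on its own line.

18 1
647 36
23274 1295
837217 46584

d=323: √d = [17; 1,34] (ℓ=2, even), read p_1/q_1
a_0=17:  p_0=17·1+0=17,  q_0=17·0+1=1
a_1=1:  p_1=1·17+1=18,  q_1=1·1+0=1
fundamental: x₁=18, y₁=1  (since 324 − 323·1 = 1)
(18+1√323)^2 = 647 + 36√323
(18+1√323)^3 = 23274 + 1295√323
(18+1√323)^4 = 837217 + 46584√323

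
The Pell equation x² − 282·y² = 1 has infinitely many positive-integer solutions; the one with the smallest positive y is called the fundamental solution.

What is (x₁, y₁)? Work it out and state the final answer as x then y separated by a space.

2351 140

√282 → a₀=16, period (1,3,1,4,1,3,1,32); ℓ=8 even so k=7
i=0: a=16 ⇒ p=16, q=1
i=1: a=1 ⇒ p=17, q=1
i=2: a=3 ⇒ p=67, q=4
…
i=4: a=4 ⇒ p=403, q=24
i=5: a=1 ⇒ p=487, q=29
i=6: a=3 ⇒ p=1864, q=111
i=7: a=1 ⇒ p=2351, q=140
(x₁, y₁) = (2351, 140);  2351² − 282·140² = 1 ✓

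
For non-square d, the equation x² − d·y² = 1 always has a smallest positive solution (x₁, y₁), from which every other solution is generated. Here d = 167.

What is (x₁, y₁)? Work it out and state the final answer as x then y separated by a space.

d=167: √d = [12; 1,11,1,24] (ℓ=4, even), read p_3/q_3
k=0  a_k=12  p_k/q_k = 12/1
…
k=2  a_k=11  p_k/q_k = 155/12
k=3  a_k=1  p_k/q_k = 168/13
→ (168, 13).  Check: 168²=28224, 167·13²=28223, difference 1.

168 13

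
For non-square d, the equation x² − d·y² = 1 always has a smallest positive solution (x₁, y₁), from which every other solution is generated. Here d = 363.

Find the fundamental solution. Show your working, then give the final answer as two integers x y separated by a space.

362 19

√363 → a₀=19, period (19,38); ℓ=2 even so k=1
k=0  a_k=19  p_k/q_k = 19/1
k=1  a_k=19  p_k/q_k = 362/19
(x₁, y₁) = (362, 19);  362² − 363·19² = 1 ✓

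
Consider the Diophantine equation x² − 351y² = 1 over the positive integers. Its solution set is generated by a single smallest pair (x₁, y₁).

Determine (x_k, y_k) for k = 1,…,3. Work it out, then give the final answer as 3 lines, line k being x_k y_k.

√351 → a₀=18, period (1,2,1,3,2,2,2,3,1,2,1,36); ℓ=12 even so k=11
i=0: a=18 ⇒ p=18, q=1
i=1: a=1 ⇒ p=19, q=1
i=2: a=2 ⇒ p=56, q=3
i=3: a=1 ⇒ p=75, q=4
…
i=5: a=2 ⇒ p=637, q=34
…
i=7: a=2 ⇒ p=3747, q=200
…
i=10: a=2 ⇒ p=45882, q=2449
i=11: a=1 ⇒ p=62425, q=3332
fundamental: x₁=62425, y₁=3332  (since 3896880625 − 351·11102224 = 1)
n=2: (62425,3332)∘(62425,3332) = (62425·62425+351·3332·3332, 62425·3332+3332·62425) = (7793761249,416000200)
n=3: (7793761249,416000200)∘(62425,3332) = (62425·7793761249+351·3332·416000200, 62425·416000200+3332·7793761249) = (973051091875225,51937624966668)

62425 3332
7793761249 416000200
973051091875225 51937624966668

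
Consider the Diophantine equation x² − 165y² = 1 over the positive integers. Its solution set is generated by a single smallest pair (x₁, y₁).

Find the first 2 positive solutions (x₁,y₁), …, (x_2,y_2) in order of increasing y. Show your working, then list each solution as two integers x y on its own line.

1079 84
2328481 181272

d=165: √d = [12; 1,5,2,5,1,24] (ℓ=6, even), read p_5/q_5
step 0: (12, 1)  from 12·(1,0) + (0,1)
step 1: (13, 1)  from 1·(12,1) + (1,0)
step 2: (77, 6)  from 5·(13,1) + (12,1)
step 3: (167, 13)  from 2·(77,6) + (13,1)
step 4: (912, 71)  from 5·(167,13) + (77,6)
step 5: (1079, 84)  from 1·(912,71) + (167,13)
→ (1079, 84).  Check: 1079²=1164241, 165·84²=1164240, difference 1.
n=2: (1079,84)∘(1079,84) = (1079·1079+165·84·84, 1079·84+84·1079) = (2328481,181272)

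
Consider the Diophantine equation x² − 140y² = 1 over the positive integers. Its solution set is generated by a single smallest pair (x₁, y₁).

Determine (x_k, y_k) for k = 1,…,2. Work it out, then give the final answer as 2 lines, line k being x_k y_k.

71 6
10081 852

√140 = [11; 1,4,1,22, …], period ℓ=4 (even) → k=3
a_0=11:  p_0=11·1+0=11,  q_0=11·0+1=1
…
a_2=4:  p_2=4·12+11=59,  q_2=4·1+1=5
a_3=1:  p_3=1·59+12=71,  q_3=1·5+1=6
→ (71, 6).  Check: 71²=5041, 140·6²=5040, difference 1.
k=2:  x_2 = 71·71+140·6·6 = 10081,  y_2 = 71·6+6·71 = 852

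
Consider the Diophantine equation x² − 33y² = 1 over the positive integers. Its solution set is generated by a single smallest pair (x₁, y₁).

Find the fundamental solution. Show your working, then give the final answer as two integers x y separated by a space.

23 4

[5; 1,2,1,10] for √33; ℓ=4 ⇒ convergent index 3
i=0: a=5 ⇒ p=5, q=1
i=1: a=1 ⇒ p=6, q=1
i=2: a=2 ⇒ p=17, q=3
i=3: a=1 ⇒ p=23, q=4
→ (23, 4).  Check: 23²=529, 33·4²=528, difference 1.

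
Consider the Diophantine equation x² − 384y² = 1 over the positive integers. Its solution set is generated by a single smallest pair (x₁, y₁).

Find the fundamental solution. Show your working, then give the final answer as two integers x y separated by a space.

d=384: √d = [19; 1,1,2,9,2,1,1,38] (ℓ=8, even), read p_7/q_7
i=0: a=19 ⇒ p=19, q=1
…
i=2: a=1 ⇒ p=39, q=2
i=3: a=2 ⇒ p=98, q=5
i=4: a=9 ⇒ p=921, q=47
…
i=6: a=1 ⇒ p=2861, q=146
i=7: a=1 ⇒ p=4801, q=245
→ (4801, 245).  Check: 4801²=23049601, 384·245²=23049600, difference 1.

4801 245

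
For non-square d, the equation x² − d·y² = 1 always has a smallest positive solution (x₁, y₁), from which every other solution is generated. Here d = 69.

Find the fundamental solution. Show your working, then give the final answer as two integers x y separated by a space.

7775 936

√69 = [8; 3,3,1,4,1,3,3,16, …], period ℓ=8 (even) → k=7
k=0  a_k=8  p_k/q_k = 8/1
k=1  a_k=3  p_k/q_k = 25/3
k=2  a_k=3  p_k/q_k = 83/10
…
k=4  a_k=4  p_k/q_k = 515/62
k=5  a_k=1  p_k/q_k = 623/75
k=6  a_k=3  p_k/q_k = 2384/287
k=7  a_k=3  p_k/q_k = 7775/936
→ (7775, 936).  Check: 7775²=60450625, 69·936²=60450624, difference 1.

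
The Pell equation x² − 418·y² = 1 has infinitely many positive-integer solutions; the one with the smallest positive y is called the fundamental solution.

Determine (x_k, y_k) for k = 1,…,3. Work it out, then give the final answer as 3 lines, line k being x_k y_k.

33857 1656
2292592897 112134384
155240635393601 7593067676520

√418 → a₀=20, period (2,4,20,4,2,40); ℓ=6 even so k=5
a_0=20:  p_0=20·1+0=20,  q_0=20·0+1=1
…
a_2=4:  p_2=4·41+20=184,  q_2=4·2+1=9
…
a_4=4:  p_4=4·3721+184=15068,  q_4=4·182+9=737
a_5=2:  p_5=2·15068+3721=33857,  q_5=2·737+182=1656
(x₁, y₁) = (33857, 1656);  33857² − 418·1656² = 1 ✓
n=2: (33857,1656)∘(33857,1656) = (33857·33857+418·1656·1656, 33857·1656+1656·33857) = (2292592897,112134384)
n=3: (2292592897,112134384)∘(33857,1656) = (33857·2292592897+418·1656·112134384, 33857·112134384+1656·2292592897) = (155240635393601,7593067676520)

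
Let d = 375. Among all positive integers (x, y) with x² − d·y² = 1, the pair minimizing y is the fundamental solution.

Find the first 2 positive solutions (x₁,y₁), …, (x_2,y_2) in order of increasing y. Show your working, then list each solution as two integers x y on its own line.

√375 = [19; 2,1,2,1,5,1,2,1,2,38, …], period ℓ=10 (even) → k=9
k=0  a_k=19  p_k/q_k = 19/1
…
k=5  a_k=5  p_k/q_k = 1220/63
k=6  a_k=1  p_k/q_k = 1433/74
…
k=8  a_k=1  p_k/q_k = 5519/285
k=9  a_k=2  p_k/q_k = 15124/781
(x₁, y₁) = (15124, 781);  15124² − 375·781² = 1 ✓
(15124+781√375)^2 = 457470751 + 23623688√375

15124 781
457470751 23623688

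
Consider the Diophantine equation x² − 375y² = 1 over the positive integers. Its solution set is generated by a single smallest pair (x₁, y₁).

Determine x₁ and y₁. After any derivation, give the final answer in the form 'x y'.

15124 781

[19; 2,1,2,1,5,1,2,1,2,38] for √375; ℓ=10 ⇒ convergent index 9
a_0=19:  p_0=19·1+0=19,  q_0=19·0+1=1
a_1=2:  p_1=2·19+1=39,  q_1=2·1+0=2
…
a_5=5:  p_5=5·213+155=1220,  q_5=5·11+8=63
…
a_8=1:  p_8=1·4086+1433=5519,  q_8=1·211+74=285
a_9=2:  p_9=2·5519+4086=15124,  q_9=2·285+211=781
→ (15124, 781).  Check: 15124²=228735376, 375·781²=228735375, difference 1.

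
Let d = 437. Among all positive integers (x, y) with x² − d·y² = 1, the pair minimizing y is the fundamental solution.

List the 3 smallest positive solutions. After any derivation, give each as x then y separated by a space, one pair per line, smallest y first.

d=437: √d = [20; 1,9,2,9,1,40] (ℓ=6, even), read p_5/q_5
k=0  a_k=20  p_k/q_k = 20/1
…
k=2  a_k=9  p_k/q_k = 209/10
k=3  a_k=2  p_k/q_k = 439/21
k=4  a_k=9  p_k/q_k = 4160/199
k=5  a_k=1  p_k/q_k = 4599/220
→ (4599, 220).  Check: 4599²=21150801, 437·220²=21150800, difference 1.
(x_2, y_2) = (4599·4599 + 437·220·220, 4599·220 + 220·4599) = (42301601, 2023560)
(x_3, y_3) = (4599·42301601 + 437·220·2023560, 4599·2023560 + 220·42301601) = (389090121399, 18612704660)

4599 220
42301601 2023560
389090121399 18612704660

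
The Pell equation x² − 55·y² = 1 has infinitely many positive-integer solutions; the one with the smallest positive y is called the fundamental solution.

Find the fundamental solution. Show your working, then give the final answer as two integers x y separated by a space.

[7; 2,2,2,14] for √55; ℓ=4 ⇒ convergent index 3
k=0  a_k=7  p_k/q_k = 7/1
k=1  a_k=2  p_k/q_k = 15/2
k=2  a_k=2  p_k/q_k = 37/5
k=3  a_k=2  p_k/q_k = 89/12
fundamental: x₁=89, y₁=12  (since 7921 − 55·144 = 1)

89 12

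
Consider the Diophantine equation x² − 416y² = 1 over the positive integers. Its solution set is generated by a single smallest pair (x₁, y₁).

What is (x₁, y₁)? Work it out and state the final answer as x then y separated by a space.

5201 255

d=416: √d = [20; 2,1,1,9,1,1,2,40] (ℓ=8, even), read p_7/q_7
a_0=20:  p_0=20·1+0=20,  q_0=20·0+1=1
…
a_3=1:  p_3=1·61+41=102,  q_3=1·3+2=5
a_4=9:  p_4=9·102+61=979,  q_4=9·5+3=48
…
a_6=1:  p_6=1·1081+979=2060,  q_6=1·53+48=101
a_7=2:  p_7=2·2060+1081=5201,  q_7=2·101+53=255
fundamental: x₁=5201, y₁=255  (since 27050401 − 416·65025 = 1)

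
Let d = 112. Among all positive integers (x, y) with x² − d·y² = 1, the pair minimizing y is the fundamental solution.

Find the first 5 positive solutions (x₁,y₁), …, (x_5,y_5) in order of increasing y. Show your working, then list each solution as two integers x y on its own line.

127 12
32257 3048
8193151 774180
2081028097 196638672
528572943487 49945448508

d=112: √d = [10; 1,1,2,1,1,20] (ℓ=6, even), read p_5/q_5
step 0: (10, 1)  from 10·(1,0) + (0,1)
step 1: (11, 1)  from 1·(10,1) + (1,0)
step 2: (21, 2)  from 1·(11,1) + (10,1)
step 3: (53, 5)  from 2·(21,2) + (11,1)
step 4: (74, 7)  from 1·(53,5) + (21,2)
step 5: (127, 12)  from 1·(74,7) + (53,5)
fundamental: x₁=127, y₁=12  (since 16129 − 112·144 = 1)
(x_2, y_2) = (127·127 + 112·12·12, 127·12 + 12·127) = (32257, 3048)
(x_3, y_3) = (127·32257 + 112·12·3048, 127·3048 + 12·32257) = (8193151, 774180)
(x_4, y_4) = (127·8193151 + 112·12·774180, 127·774180 + 12·8193151) = (2081028097, 196638672)
(x_5, y_5) = (127·2081028097 + 112·12·196638672, 127·196638672 + 12·2081028097) = (528572943487, 49945448508)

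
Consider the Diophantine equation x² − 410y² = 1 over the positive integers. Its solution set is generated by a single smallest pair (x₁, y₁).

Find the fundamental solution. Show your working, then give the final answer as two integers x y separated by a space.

√410 → a₀=20, period (4,40); ℓ=2 even so k=1
i=0: a=20 ⇒ p=20, q=1
i=1: a=4 ⇒ p=81, q=4
fundamental: x₁=81, y₁=4  (since 6561 − 410·16 = 1)

81 4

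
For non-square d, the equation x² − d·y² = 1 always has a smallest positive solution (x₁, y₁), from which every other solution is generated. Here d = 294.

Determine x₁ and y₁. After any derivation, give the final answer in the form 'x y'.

4801 280

√294 → a₀=17, period (6,1,4,1,6,34); ℓ=6 even so k=5
i=0: a=17 ⇒ p=17, q=1
i=1: a=6 ⇒ p=103, q=6
…
i=4: a=1 ⇒ p=703, q=41
i=5: a=6 ⇒ p=4801, q=280
→ (4801, 280).  Check: 4801²=23049601, 294·280²=23049600, difference 1.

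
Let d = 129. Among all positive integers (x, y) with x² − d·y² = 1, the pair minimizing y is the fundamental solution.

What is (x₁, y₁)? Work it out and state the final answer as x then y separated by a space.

√129 → a₀=11, period (2,1,3,1,6,1,3,1,2,22); ℓ=10 even so k=9
step 0: (11, 1)  from 11·(1,0) + (0,1)
step 1: (23, 2)  from 2·(11,1) + (1,0)
step 2: (34, 3)  from 1·(23,2) + (11,1)
step 3: (125, 11)  from 3·(34,3) + (23,2)
step 4: (159, 14)  from 1·(125,11) + (34,3)
…
step 6: (1238, 109)  from 1·(1079,95) + (159,14)
step 7: (4793, 422)  from 3·(1238,109) + (1079,95)
step 8: (6031, 531)  from 1·(4793,422) + (1238,109)
step 9: (16855, 1484)  from 2·(6031,531) + (4793,422)
fundamental: x₁=16855, y₁=1484  (since 284091025 − 129·2202256 = 1)

16855 1484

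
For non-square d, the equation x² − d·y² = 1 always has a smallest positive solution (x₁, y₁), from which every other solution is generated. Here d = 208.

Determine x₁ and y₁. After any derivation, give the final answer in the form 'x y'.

649 45

[14; 2,2,1,2,2,28] for √208; ℓ=6 ⇒ convergent index 5
a_0=14:  p_0=14·1+0=14,  q_0=14·0+1=1
a_1=2:  p_1=2·14+1=29,  q_1=2·1+0=2
…
a_4=2:  p_4=2·101+72=274,  q_4=2·7+5=19
a_5=2:  p_5=2·274+101=649,  q_5=2·19+7=45
fundamental: x₁=649, y₁=45  (since 421201 − 208·2025 = 1)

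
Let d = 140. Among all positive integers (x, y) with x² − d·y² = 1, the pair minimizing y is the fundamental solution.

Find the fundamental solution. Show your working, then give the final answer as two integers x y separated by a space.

71 6

d=140: √d = [11; 1,4,1,22] (ℓ=4, even), read p_3/q_3
k=0  a_k=11  p_k/q_k = 11/1
…
k=2  a_k=4  p_k/q_k = 59/5
k=3  a_k=1  p_k/q_k = 71/6
→ (71, 6).  Check: 71²=5041, 140·6²=5040, difference 1.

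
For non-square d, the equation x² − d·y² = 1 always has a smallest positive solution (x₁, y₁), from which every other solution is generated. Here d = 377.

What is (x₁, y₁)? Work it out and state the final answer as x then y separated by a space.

d=377: √d = [19; 2,2,2,38] (ℓ=4, even), read p_3/q_3
a_0=19:  p_0=19·1+0=19,  q_0=19·0+1=1
…
a_2=2:  p_2=2·39+19=97,  q_2=2·2+1=5
a_3=2:  p_3=2·97+39=233,  q_3=2·5+2=12
fundamental: x₁=233, y₁=12  (since 54289 − 377·144 = 1)

233 12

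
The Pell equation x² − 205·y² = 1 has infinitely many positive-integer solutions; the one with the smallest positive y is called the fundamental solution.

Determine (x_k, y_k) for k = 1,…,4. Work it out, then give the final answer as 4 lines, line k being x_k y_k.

[14; 3,6,1,4,1,6,3,28] for √205; ℓ=8 ⇒ convergent index 7
step 0: (14, 1)  from 14·(1,0) + (0,1)
…
step 2: (272, 19)  from 6·(43,3) + (14,1)
step 3: (315, 22)  from 1·(272,19) + (43,3)
…
step 6: (12614, 881)  from 6·(1847,129) + (1532,107)
step 7: (39689, 2772)  from 3·(12614,881) + (1847,129)
(x₁, y₁) = (39689, 2772);  39689² − 205·2772² = 1 ✓
(x_2, y_2) = (39689·39689 + 205·2772·2772, 39689·2772 + 2772·39689) = (3150433441, 220035816)
(x_3, y_3) = (39689·3150433441 + 205·2772·220035816, 39689·220035816 + 2772·3150433441) = (250075105640009, 17466002999676)
(x_4, y_4) = (39689·250075105640009 + 205·2772·17466002999676, 39689·17466002999676 + 2772·250075105640009) = (19850461732342200961, 1386416385888245712)

39689 2772
3150433441 220035816
250075105640009 17466002999676
19850461732342200961 1386416385888245712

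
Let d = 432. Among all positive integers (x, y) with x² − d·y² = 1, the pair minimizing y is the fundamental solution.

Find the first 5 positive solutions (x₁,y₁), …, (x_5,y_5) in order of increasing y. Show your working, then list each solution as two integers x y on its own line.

1351 65
3650401 175630
9863382151 474552195
26650854921601 1282239855260
72010600134783751 3464611614360325

√432 = [20; 1,3,1,1,1,3,1,40, …], period ℓ=8 (even) → k=7
a_0=20:  p_0=20·1+0=20,  q_0=20·0+1=1
a_1=1:  p_1=1·20+1=21,  q_1=1·1+0=1
a_2=3:  p_2=3·21+20=83,  q_2=3·1+1=4
…
a_4=1:  p_4=1·104+83=187,  q_4=1·5+4=9
…
a_6=3:  p_6=3·291+187=1060,  q_6=3·14+9=51
a_7=1:  p_7=1·1060+291=1351,  q_7=1·51+14=65
→ (1351, 65).  Check: 1351²=1825201, 432·65²=1825200, difference 1.
(x_2, y_2) = (1351·1351 + 432·65·65, 1351·65 + 65·1351) = (3650401, 175630)
(x_3, y_3) = (1351·3650401 + 432·65·175630, 1351·175630 + 65·3650401) = (9863382151, 474552195)
(x_4, y_4) = (1351·9863382151 + 432·65·474552195, 1351·474552195 + 65·9863382151) = (26650854921601, 1282239855260)
(x_5, y_5) = (1351·26650854921601 + 432·65·1282239855260, 1351·1282239855260 + 65·26650854921601) = (72010600134783751, 3464611614360325)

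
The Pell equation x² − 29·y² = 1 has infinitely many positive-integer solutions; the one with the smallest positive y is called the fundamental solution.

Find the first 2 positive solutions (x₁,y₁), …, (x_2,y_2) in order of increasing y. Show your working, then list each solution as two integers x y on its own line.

9801 1820
192119201 35675640

√29 = [5; 2,1,1,2,10, …], period ℓ=5 (odd) → k=9
k=0  a_k=5  p_k/q_k = 5/1
k=1  a_k=2  p_k/q_k = 11/2
k=2  a_k=1  p_k/q_k = 16/3
k=3  a_k=1  p_k/q_k = 27/5
k=4  a_k=2  p_k/q_k = 70/13
k=5  a_k=10  p_k/q_k = 727/135
k=6  a_k=2  p_k/q_k = 1524/283
k=7  a_k=1  p_k/q_k = 2251/418
k=8  a_k=1  p_k/q_k = 3775/701
k=9  a_k=2  p_k/q_k = 9801/1820
fundamental: x₁=9801, y₁=1820  (since 96059601 − 29·3312400 = 1)
k=2:  x_2 = 9801·9801+29·1820·1820 = 192119201,  y_2 = 9801·1820+1820·9801 = 35675640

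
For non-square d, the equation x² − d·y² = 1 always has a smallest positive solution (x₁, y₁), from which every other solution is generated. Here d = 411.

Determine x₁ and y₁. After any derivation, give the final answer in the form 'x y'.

d=411: √d = [20; 3,1,1,1,19,1,1,1,3,40] (ℓ=10, even), read p_9/q_9
step 0: (20, 1)  from 20·(1,0) + (0,1)
…
step 2: (81, 4)  from 1·(61,3) + (20,1)
…
step 8: (13583, 670)  from 1·(8981,443) + (4602,227)
step 9: (49730, 2453)  from 3·(13583,670) + (8981,443)
(x₁, y₁) = (49730, 2453);  49730² − 411·2453² = 1 ✓

49730 2453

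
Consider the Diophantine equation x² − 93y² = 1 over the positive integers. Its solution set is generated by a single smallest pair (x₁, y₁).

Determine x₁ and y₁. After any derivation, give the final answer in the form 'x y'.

[9; 1,1,1,4,6,4,1,1,1,18] for √93; ℓ=10 ⇒ convergent index 9
k=0  a_k=9  p_k/q_k = 9/1
k=1  a_k=1  p_k/q_k = 10/1
…
k=3  a_k=1  p_k/q_k = 29/3
…
k=6  a_k=4  p_k/q_k = 3491/362
k=7  a_k=1  p_k/q_k = 4330/449
k=8  a_k=1  p_k/q_k = 7821/811
k=9  a_k=1  p_k/q_k = 12151/1260
fundamental: x₁=12151, y₁=1260  (since 147646801 − 93·1587600 = 1)

12151 1260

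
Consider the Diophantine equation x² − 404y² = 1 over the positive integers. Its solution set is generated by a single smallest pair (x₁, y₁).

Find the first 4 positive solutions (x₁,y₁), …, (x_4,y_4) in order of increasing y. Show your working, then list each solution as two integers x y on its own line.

201 10
80801 4020
32481801 1616030
13057603201 649640040

d=404: √d = [20; 10,40] (ℓ=2, even), read p_1/q_1
k=0  a_k=20  p_k/q_k = 20/1
k=1  a_k=10  p_k/q_k = 201/10
fundamental: x₁=201, y₁=10  (since 40401 − 404·100 = 1)
k=2:  x_2 = 201·201+404·10·10 = 80801,  y_2 = 201·10+10·201 = 4020
k=3:  x_3 = 201·80801+404·10·4020 = 32481801,  y_3 = 201·4020+10·80801 = 1616030
k=4:  x_4 = 201·32481801+404·10·1616030 = 13057603201,  y_4 = 201·1616030+10·32481801 = 649640040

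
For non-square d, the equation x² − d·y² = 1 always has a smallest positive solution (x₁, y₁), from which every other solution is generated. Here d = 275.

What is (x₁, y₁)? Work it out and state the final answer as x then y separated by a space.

199 12

√275 = [16; 1,1,2,1,1,32, …], period ℓ=6 (even) → k=5
a_0=16:  p_0=16·1+0=16,  q_0=16·0+1=1
a_1=1:  p_1=1·16+1=17,  q_1=1·1+0=1
a_2=1:  p_2=1·17+16=33,  q_2=1·1+1=2
a_3=2:  p_3=2·33+17=83,  q_3=2·2+1=5
a_4=1:  p_4=1·83+33=116,  q_4=1·5+2=7
a_5=1:  p_5=1·116+83=199,  q_5=1·7+5=12
→ (199, 12).  Check: 199²=39601, 275·12²=39600, difference 1.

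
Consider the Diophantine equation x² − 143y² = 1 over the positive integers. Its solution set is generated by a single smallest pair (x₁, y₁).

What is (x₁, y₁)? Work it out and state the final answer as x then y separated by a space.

12 1

[11; 1,22] for √143; ℓ=2 ⇒ convergent index 1
step 0: (11, 1)  from 11·(1,0) + (0,1)
step 1: (12, 1)  from 1·(11,1) + (1,0)
(x₁, y₁) = (12, 1);  12² − 143·1² = 1 ✓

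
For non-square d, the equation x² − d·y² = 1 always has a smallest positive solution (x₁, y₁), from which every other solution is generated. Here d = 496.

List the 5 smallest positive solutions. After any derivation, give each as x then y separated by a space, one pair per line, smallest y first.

4620799 207480
42703566796801 1917446753040
394649197502177907199 17720272078000750440
3647189234337689639247667201 163763630995505661818050080
33705856733676329245494460531519999 1513437644680785412974289982477400

√496 = [22; 3,1,2,4,1,…,1,3,44, …], period ℓ=16 (even) → k=15
step 0: (22, 1)  from 22·(1,0) + (0,1)
step 1: (67, 3)  from 3·(22,1) + (1,0)
step 2: (89, 4)  from 1·(67,3) + (22,1)
step 3: (245, 11)  from 2·(89,4) + (67,3)
step 4: (1069, 48)  from 4·(245,11) + (89,4)
step 5: (1314, 59)  from 1·(1069,48) + (245,11)
step 6: (2383, 107)  from 1·(1314,59) + (1069,48)
step 7: (6080, 273)  from 2·(2383,107) + (1314,59)
…
step 13: (863293, 38763)  from 2·(389209,17476) + (84875,3811)
step 14: (1252502, 56239)  from 1·(863293,38763) + (389209,17476)
step 15: (4620799, 207480)  from 3·(1252502,56239) + (863293,38763)
(x₁, y₁) = (4620799, 207480);  4620799² − 496·207480² = 1 ✓
(x_2, y_2) = (4620799·4620799 + 496·207480·207480, 4620799·207480 + 207480·4620799) = (42703566796801, 1917446753040)
(x_3, y_3) = (4620799·42703566796801 + 496·207480·1917446753040, 4620799·1917446753040 + 207480·42703566796801) = (394649197502177907199, 17720272078000750440)
(x_4, y_4) = (4620799·394649197502177907199 + 496·207480·17720272078000750440, 4620799·17720272078000750440 + 207480·394649197502177907199) = (3647189234337689639247667201, 163763630995505661818050080)
(x_5, y_5) = (4620799·3647189234337689639247667201 + 496·207480·163763630995505661818050080, 4620799·163763630995505661818050080 + 207480·3647189234337689639247667201) = (33705856733676329245494460531519999, 1513437644680785412974289982477400)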